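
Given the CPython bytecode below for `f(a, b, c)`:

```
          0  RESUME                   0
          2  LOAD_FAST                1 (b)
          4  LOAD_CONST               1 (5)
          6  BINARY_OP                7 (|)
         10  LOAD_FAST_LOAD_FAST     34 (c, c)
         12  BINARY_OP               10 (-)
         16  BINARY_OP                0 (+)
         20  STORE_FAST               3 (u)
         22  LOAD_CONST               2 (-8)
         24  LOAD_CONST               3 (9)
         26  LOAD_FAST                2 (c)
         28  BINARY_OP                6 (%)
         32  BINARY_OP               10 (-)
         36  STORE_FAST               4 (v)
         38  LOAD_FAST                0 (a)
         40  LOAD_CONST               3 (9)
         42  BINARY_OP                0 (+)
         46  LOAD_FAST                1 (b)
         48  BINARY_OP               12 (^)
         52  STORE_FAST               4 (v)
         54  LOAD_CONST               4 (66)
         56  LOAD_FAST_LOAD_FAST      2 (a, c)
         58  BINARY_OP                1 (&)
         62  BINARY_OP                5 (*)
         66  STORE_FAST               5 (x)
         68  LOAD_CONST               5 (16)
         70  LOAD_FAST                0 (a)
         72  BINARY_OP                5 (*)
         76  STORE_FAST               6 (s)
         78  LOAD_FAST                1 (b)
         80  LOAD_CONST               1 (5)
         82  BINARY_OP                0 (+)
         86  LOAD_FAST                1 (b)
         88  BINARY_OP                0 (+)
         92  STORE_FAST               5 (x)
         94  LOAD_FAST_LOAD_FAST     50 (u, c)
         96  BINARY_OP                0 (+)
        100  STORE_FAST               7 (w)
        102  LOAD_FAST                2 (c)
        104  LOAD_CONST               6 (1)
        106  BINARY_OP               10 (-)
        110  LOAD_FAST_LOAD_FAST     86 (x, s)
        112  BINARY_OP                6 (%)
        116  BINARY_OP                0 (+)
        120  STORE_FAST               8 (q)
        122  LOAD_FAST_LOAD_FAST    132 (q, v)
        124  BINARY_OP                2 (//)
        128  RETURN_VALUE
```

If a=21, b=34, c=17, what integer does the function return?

1

LOAD_FAST b → push 34. Stack: [34]
LOAD_CONST → push 5. Stack: [34, 5]
BINARY_OP | → 34 | 5 = 39. Stack: [39]
LOAD_FAST_LOAD_FAST c,c → push 17,17. Stack: [39, 17, 17]
BINARY_OP - → 17 - 17 = 0. Stack: [39, 0]
BINARY_OP + → 39 + 0 = 39. Stack: [39]
STORE_FAST u → u=39. Stack: []
LOAD_CONST → push -8. Stack: [-8]
LOAD_CONST → push 9. Stack: [-8, 9]
LOAD_FAST c → push 17. Stack: [-8, 9, 17]
BINARY_OP % → 9 % 17 = 9. Stack: [-8, 9]
BINARY_OP - → -8 - 9 = -17. Stack: [-17]
STORE_FAST v → v=-17. Stack: []
LOAD_FAST a → push 21. Stack: [21]
LOAD_CONST → push 9. Stack: [21, 9]
BINARY_OP + → 21 + 9 = 30. Stack: [30]
LOAD_FAST b → push 34. Stack: [30, 34]
BINARY_OP ^ → 30 ^ 34 = 60. Stack: [60]
STORE_FAST v → v=60. Stack: []
LOAD_CONST → push 66. Stack: [66]
LOAD_FAST_LOAD_FAST a,c → push 21,17. Stack: [66, 21, 17]
BINARY_OP & → 21 & 17 = 17. Stack: [66, 17]
BINARY_OP * → 66 * 17 = 1122. Stack: [1122]
STORE_FAST x → x=1122. Stack: []
LOAD_CONST → push 16. Stack: [16]
LOAD_FAST a → push 21. Stack: [16, 21]
BINARY_OP * → 16 * 21 = 336. Stack: [336]
STORE_FAST s → s=336. Stack: []
LOAD_FAST b → push 34. Stack: [34]
LOAD_CONST → push 5. Stack: [34, 5]
BINARY_OP + → 34 + 5 = 39. Stack: [39]
LOAD_FAST b → push 34. Stack: [39, 34]
BINARY_OP + → 39 + 34 = 73. Stack: [73]
STORE_FAST x → x=73. Stack: []
LOAD_FAST_LOAD_FAST u,c → push 39,17. Stack: [39, 17]
BINARY_OP + → 39 + 17 = 56. Stack: [56]
STORE_FAST w → w=56. Stack: []
LOAD_FAST c → push 17. Stack: [17]
LOAD_CONST → push 1. Stack: [17, 1]
BINARY_OP - → 17 - 1 = 16. Stack: [16]
LOAD_FAST_LOAD_FAST x,s → push 73,336. Stack: [16, 73, 336]
BINARY_OP % → 73 % 336 = 73. Stack: [16, 73]
BINARY_OP + → 16 + 73 = 89. Stack: [89]
STORE_FAST q → q=89. Stack: []
LOAD_FAST_LOAD_FAST q,v → push 89,60. Stack: [89, 60]
BINARY_OP // → 89 // 60 = 1. Stack: [1]
RETURN_VALUE → return 1.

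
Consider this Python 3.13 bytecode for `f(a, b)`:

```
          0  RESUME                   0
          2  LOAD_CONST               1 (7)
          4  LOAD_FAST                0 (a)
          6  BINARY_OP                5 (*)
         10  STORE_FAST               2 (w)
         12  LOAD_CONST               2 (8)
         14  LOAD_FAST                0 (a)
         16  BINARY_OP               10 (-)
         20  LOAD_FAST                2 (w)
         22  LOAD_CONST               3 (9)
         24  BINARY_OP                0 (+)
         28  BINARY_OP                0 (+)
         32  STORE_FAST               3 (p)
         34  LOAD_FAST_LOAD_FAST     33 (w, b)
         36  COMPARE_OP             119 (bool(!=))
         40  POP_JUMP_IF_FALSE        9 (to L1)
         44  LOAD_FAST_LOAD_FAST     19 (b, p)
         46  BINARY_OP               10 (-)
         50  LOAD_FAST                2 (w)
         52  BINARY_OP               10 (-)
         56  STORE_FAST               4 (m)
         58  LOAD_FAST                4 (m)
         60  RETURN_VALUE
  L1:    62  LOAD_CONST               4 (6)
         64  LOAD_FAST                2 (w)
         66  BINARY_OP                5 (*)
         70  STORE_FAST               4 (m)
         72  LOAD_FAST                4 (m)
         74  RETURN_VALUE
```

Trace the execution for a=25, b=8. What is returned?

-334

LOAD_CONST → push 7. Stack: [7]
LOAD_FAST a → push 25. Stack: [7, 25]
BINARY_OP * → 7 * 25 = 175. Stack: [175]
STORE_FAST w → w=175. Stack: []
LOAD_CONST → push 8. Stack: [8]
LOAD_FAST a → push 25. Stack: [8, 25]
BINARY_OP - → 8 - 25 = -17. Stack: [-17]
LOAD_FAST w → push 175. Stack: [-17, 175]
LOAD_CONST → push 9. Stack: [-17, 175, 9]
BINARY_OP + → 175 + 9 = 184. Stack: [-17, 184]
BINARY_OP + → -17 + 184 = 167. Stack: [167]
STORE_FAST p → p=167. Stack: []
LOAD_FAST_LOAD_FAST w,b → push 175,8. Stack: [175, 8]
COMPARE_OP bool(!=) → 175 vs 8 = True. Stack: [True]
POP_JUMP_IF_FALSE → pop True; no jump. Stack: []
LOAD_FAST_LOAD_FAST b,p → push 8,167. Stack: [8, 167]
BINARY_OP - → 8 - 167 = -159. Stack: [-159]
LOAD_FAST w → push 175. Stack: [-159, 175]
BINARY_OP - → -159 - 175 = -334. Stack: [-334]
STORE_FAST m → m=-334. Stack: []
LOAD_FAST m → push -334. Stack: [-334]
RETURN_VALUE → return -334.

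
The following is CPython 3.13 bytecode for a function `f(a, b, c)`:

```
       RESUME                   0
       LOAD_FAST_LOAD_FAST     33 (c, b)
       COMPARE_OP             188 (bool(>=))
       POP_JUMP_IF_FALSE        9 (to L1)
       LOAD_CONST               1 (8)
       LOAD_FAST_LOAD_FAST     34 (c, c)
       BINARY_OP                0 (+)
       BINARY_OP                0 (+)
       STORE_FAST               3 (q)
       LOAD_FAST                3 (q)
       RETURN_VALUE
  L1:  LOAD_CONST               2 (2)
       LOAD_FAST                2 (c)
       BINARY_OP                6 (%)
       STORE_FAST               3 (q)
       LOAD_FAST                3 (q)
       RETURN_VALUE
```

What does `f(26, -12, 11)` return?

30

LOAD_FAST_LOAD_FAST c,b → push 11,-12. Stack: [11, -12]
COMPARE_OP bool(>=) → 11 vs -12 = True. Stack: [True]
POP_JUMP_IF_FALSE → pop True; no jump. Stack: []
LOAD_CONST → push 8. Stack: [8]
LOAD_FAST_LOAD_FAST c,c → push 11,11. Stack: [8, 11, 11]
BINARY_OP + → 11 + 11 = 22. Stack: [8, 22]
BINARY_OP + → 8 + 22 = 30. Stack: [30]
STORE_FAST q → q=30. Stack: []
LOAD_FAST q → push 30. Stack: [30]
RETURN_VALUE → return 30.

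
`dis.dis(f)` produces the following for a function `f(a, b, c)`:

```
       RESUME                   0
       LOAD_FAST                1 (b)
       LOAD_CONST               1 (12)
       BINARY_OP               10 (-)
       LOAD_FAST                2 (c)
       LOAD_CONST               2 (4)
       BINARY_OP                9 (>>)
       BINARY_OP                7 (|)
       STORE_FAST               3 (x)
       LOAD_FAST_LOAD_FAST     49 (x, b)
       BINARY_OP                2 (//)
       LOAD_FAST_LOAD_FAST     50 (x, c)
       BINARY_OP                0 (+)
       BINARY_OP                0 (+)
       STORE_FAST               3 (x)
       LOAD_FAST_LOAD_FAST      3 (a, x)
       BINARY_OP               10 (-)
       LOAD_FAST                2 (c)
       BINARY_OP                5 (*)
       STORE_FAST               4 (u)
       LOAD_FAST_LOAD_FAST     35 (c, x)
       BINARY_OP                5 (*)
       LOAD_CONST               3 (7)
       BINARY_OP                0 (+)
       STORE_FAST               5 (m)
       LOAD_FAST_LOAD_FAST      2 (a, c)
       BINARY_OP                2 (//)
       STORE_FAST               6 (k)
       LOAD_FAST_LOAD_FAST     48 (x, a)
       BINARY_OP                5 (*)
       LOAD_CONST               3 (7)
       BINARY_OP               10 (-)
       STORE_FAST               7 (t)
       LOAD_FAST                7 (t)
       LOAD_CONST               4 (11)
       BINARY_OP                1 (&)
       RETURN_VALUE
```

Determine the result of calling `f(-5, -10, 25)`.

11

LOAD_FAST b → push -10. Stack: [-10]
LOAD_CONST → push 12. Stack: [-10, 12]
BINARY_OP - → -10 - 12 = -22. Stack: [-22]
LOAD_FAST c → push 25. Stack: [-22, 25]
LOAD_CONST → push 4. Stack: [-22, 25, 4]
BINARY_OP >> → 25 >> 4 = 1. Stack: [-22, 1]
BINARY_OP | → -22 | 1 = -21. Stack: [-21]
STORE_FAST x → x=-21. Stack: []
LOAD_FAST_LOAD_FAST x,b → push -21,-10. Stack: [-21, -10]
BINARY_OP // → -21 // -10 = 2. Stack: [2]
LOAD_FAST_LOAD_FAST x,c → push -21,25. Stack: [2, -21, 25]
BINARY_OP + → -21 + 25 = 4. Stack: [2, 4]
BINARY_OP + → 2 + 4 = 6. Stack: [6]
STORE_FAST x → x=6. Stack: []
LOAD_FAST_LOAD_FAST a,x → push -5,6. Stack: [-5, 6]
BINARY_OP - → -5 - 6 = -11. Stack: [-11]
LOAD_FAST c → push 25. Stack: [-11, 25]
BINARY_OP * → -11 * 25 = -275. Stack: [-275]
STORE_FAST u → u=-275. Stack: []
LOAD_FAST_LOAD_FAST c,x → push 25,6. Stack: [25, 6]
BINARY_OP * → 25 * 6 = 150. Stack: [150]
LOAD_CONST → push 7. Stack: [150, 7]
BINARY_OP + → 150 + 7 = 157. Stack: [157]
STORE_FAST m → m=157. Stack: []
LOAD_FAST_LOAD_FAST a,c → push -5,25. Stack: [-5, 25]
BINARY_OP // → -5 // 25 = -1. Stack: [-1]
STORE_FAST k → k=-1. Stack: []
LOAD_FAST_LOAD_FAST x,a → push 6,-5. Stack: [6, -5]
BINARY_OP * → 6 * -5 = -30. Stack: [-30]
LOAD_CONST → push 7. Stack: [-30, 7]
BINARY_OP - → -30 - 7 = -37. Stack: [-37]
STORE_FAST t → t=-37. Stack: []
LOAD_FAST t → push -37. Stack: [-37]
LOAD_CONST → push 11. Stack: [-37, 11]
BINARY_OP & → -37 & 11 = 11. Stack: [11]
RETURN_VALUE → return 11.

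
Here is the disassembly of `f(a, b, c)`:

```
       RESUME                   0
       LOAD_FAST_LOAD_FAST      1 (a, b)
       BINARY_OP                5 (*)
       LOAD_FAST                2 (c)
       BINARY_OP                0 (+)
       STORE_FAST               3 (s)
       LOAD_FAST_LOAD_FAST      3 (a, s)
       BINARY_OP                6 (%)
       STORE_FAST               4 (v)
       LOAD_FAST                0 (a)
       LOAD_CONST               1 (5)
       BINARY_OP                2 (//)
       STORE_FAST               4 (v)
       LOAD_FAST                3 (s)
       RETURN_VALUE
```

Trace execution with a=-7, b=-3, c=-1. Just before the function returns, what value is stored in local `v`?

-2

LOAD_FAST_LOAD_FAST a,b → push -7,-3. Stack: [-7, -3]
BINARY_OP * → -7 * -3 = 21. Stack: [21]
LOAD_FAST c → push -1. Stack: [21, -1]
BINARY_OP + → 21 + -1 = 20. Stack: [20]
STORE_FAST s → s=20. Stack: []
LOAD_FAST_LOAD_FAST a,s → push -7,20. Stack: [-7, 20]
BINARY_OP % → -7 % 20 = 13. Stack: [13]
STORE_FAST v → v=13. Stack: []
LOAD_FAST a → push -7. Stack: [-7]
LOAD_CONST → push 5. Stack: [-7, 5]
BINARY_OP // → -7 // 5 = -2. Stack: [-2]
STORE_FAST v → v=-2. Stack: []
LOAD_FAST s → push 20. Stack: [20]
RETURN_VALUE → return 20.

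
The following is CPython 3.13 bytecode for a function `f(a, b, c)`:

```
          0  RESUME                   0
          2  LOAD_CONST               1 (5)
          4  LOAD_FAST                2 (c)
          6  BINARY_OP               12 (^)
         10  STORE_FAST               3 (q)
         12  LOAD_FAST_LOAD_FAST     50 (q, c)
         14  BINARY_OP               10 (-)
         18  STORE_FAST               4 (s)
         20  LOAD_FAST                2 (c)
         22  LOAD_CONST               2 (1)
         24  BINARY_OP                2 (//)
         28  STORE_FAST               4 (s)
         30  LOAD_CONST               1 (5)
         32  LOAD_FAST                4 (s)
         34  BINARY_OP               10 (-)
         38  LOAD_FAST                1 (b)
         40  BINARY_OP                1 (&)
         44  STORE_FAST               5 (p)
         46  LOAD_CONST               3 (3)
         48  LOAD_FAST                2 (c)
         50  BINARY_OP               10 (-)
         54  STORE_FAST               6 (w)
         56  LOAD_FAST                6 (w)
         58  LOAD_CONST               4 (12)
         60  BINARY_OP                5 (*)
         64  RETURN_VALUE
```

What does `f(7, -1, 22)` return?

-228

LOAD_CONST → push 5. Stack: [5]
LOAD_FAST c → push 22. Stack: [5, 22]
BINARY_OP ^ → 5 ^ 22 = 19. Stack: [19]
STORE_FAST q → q=19. Stack: []
LOAD_FAST_LOAD_FAST q,c → push 19,22. Stack: [19, 22]
BINARY_OP - → 19 - 22 = -3. Stack: [-3]
STORE_FAST s → s=-3. Stack: []
LOAD_FAST c → push 22. Stack: [22]
LOAD_CONST → push 1. Stack: [22, 1]
BINARY_OP // → 22 // 1 = 22. Stack: [22]
STORE_FAST s → s=22. Stack: []
LOAD_CONST → push 5. Stack: [5]
LOAD_FAST s → push 22. Stack: [5, 22]
BINARY_OP - → 5 - 22 = -17. Stack: [-17]
LOAD_FAST b → push -1. Stack: [-17, -1]
BINARY_OP & → -17 & -1 = -17. Stack: [-17]
STORE_FAST p → p=-17. Stack: []
LOAD_CONST → push 3. Stack: [3]
LOAD_FAST c → push 22. Stack: [3, 22]
BINARY_OP - → 3 - 22 = -19. Stack: [-19]
STORE_FAST w → w=-19. Stack: []
LOAD_FAST w → push -19. Stack: [-19]
LOAD_CONST → push 12. Stack: [-19, 12]
BINARY_OP * → -19 * 12 = -228. Stack: [-228]
RETURN_VALUE → return -228.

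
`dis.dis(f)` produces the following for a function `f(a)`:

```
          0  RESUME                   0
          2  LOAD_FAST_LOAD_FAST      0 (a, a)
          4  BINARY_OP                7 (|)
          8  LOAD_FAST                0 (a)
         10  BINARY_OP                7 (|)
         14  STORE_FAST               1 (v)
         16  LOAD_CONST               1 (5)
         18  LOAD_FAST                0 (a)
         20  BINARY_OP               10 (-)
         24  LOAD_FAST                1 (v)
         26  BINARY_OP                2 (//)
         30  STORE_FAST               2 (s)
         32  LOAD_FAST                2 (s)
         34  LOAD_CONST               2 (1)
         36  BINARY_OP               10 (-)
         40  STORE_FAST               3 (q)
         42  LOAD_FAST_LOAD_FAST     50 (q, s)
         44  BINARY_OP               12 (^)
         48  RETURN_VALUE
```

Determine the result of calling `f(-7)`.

LOAD_FAST_LOAD_FAST a,a → push -7,-7. Stack: [-7, -7]
BINARY_OP | → -7 | -7 = -7. Stack: [-7]
LOAD_FAST a → push -7. Stack: [-7, -7]
BINARY_OP | → -7 | -7 = -7. Stack: [-7]
STORE_FAST v → v=-7. Stack: []
LOAD_CONST → push 5. Stack: [5]
LOAD_FAST a → push -7. Stack: [5, -7]
BINARY_OP - → 5 - -7 = 12. Stack: [12]
LOAD_FAST v → push -7. Stack: [12, -7]
BINARY_OP // → 12 // -7 = -2. Stack: [-2]
STORE_FAST s → s=-2. Stack: []
LOAD_FAST s → push -2. Stack: [-2]
LOAD_CONST → push 1. Stack: [-2, 1]
BINARY_OP - → -2 - 1 = -3. Stack: [-3]
STORE_FAST q → q=-3. Stack: []
LOAD_FAST_LOAD_FAST q,s → push -3,-2. Stack: [-3, -2]
BINARY_OP ^ → -3 ^ -2 = 3. Stack: [3]
RETURN_VALUE → return 3.

3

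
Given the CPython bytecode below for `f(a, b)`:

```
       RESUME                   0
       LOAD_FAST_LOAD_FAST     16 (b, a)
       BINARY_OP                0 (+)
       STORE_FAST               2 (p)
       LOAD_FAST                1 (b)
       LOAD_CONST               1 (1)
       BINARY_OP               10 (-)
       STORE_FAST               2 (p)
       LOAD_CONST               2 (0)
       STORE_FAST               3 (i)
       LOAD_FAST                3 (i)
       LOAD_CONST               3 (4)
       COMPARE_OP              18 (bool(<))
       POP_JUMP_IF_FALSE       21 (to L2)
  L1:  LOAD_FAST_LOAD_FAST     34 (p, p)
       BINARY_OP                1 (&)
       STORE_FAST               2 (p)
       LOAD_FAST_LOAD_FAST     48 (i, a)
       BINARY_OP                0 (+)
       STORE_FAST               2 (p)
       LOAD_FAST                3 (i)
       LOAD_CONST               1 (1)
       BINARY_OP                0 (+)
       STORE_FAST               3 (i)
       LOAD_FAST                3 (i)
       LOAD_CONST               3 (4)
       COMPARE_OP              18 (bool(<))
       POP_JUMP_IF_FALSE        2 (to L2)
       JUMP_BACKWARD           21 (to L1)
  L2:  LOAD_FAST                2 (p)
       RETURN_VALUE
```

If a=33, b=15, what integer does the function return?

LOAD_FAST_LOAD_FAST b,a → push 15,33
BINARY_OP + → 15 + 33 = 48
STORE_FAST p → p=48
LOAD_FAST b → push 15
LOAD_CONST → push 1
BINARY_OP - → 15 - 1 = 14
STORE_FAST p → p=14
LOAD_CONST → push 0
STORE_FAST i → i=0
LOAD_FAST i → push 0
LOAD_CONST → push 4
COMPARE_OP bool(<) → 0 vs 4 = True
POP_JUMP_IF_FALSE → pop True; no jump
LOAD_FAST_LOAD_FAST p,p → push 14,14
BINARY_OP & → 14 & 14 = 14
STORE_FAST p → p=14
LOAD_FAST_LOAD_FAST i,a → push 0,33
BINARY_OP + → 0 + 33 = 33
STORE_FAST p → p=33
LOAD_FAST i → push 0
LOAD_CONST → push 1
BINARY_OP + → 0 + 1 = 1
STORE_FAST i → i=1
LOAD_FAST i → push 1
LOAD_CONST → push 4
COMPARE_OP bool(<) → 1 vs 4 = True
POP_JUMP_IF_FALSE → pop True; no jump
LOAD_FAST_LOAD_FAST p,p → push 33,33
BINARY_OP & → 33 & 33 = 33
STORE_FAST p → p=33
LOAD_FAST_LOAD_FAST i,a → push 1,33
BINARY_OP + → 1 + 33 = 34
STORE_FAST p → p=34
LOAD_FAST i → push 1
LOAD_CONST → push 1
BINARY_OP + → 1 + 1 = 2
STORE_FAST i → i=2
LOAD_FAST i → push 2
LOAD_CONST → push 4
COMPARE_OP bool(<) → 2 vs 4 = True
POP_JUMP_IF_FALSE → pop True; no jump
LOAD_FAST_LOAD_FAST p,p → push 34,34
BINARY_OP & → 34 & 34 = 34
STORE_FAST p → p=34
LOAD_FAST_LOAD_FAST i,a → push 2,33
BINARY_OP + → 2 + 33 = 35
STORE_FAST p → p=35
LOAD_FAST i → push 2
LOAD_CONST → push 1
BINARY_OP + → 2 + 1 = 3
STORE_FAST i → i=3
LOAD_FAST i → push 3
LOAD_CONST → push 4
COMPARE_OP bool(<) → 3 vs 4 = True
POP_JUMP_IF_FALSE → pop True; no jump
LOAD_FAST_LOAD_FAST p,p → push 35,35
BINARY_OP & → 35 & 35 = 35
STORE_FAST p → p=35
LOAD_FAST_LOAD_FAST i,a → push 3,33
BINARY_OP + → 3 + 33 = 36
STORE_FAST p → p=36
LOAD_FAST i → push 3
LOAD_CONST → push 1
BINARY_OP + → 3 + 1 = 4
STORE_FAST i → i=4
LOAD_FAST i → push 4
LOAD_CONST → push 4
COMPARE_OP bool(<) → 4 vs 4 = False
POP_JUMP_IF_FALSE → pop False; jump
LOAD_FAST p → push 36
RETURN_VALUE → return 36.

36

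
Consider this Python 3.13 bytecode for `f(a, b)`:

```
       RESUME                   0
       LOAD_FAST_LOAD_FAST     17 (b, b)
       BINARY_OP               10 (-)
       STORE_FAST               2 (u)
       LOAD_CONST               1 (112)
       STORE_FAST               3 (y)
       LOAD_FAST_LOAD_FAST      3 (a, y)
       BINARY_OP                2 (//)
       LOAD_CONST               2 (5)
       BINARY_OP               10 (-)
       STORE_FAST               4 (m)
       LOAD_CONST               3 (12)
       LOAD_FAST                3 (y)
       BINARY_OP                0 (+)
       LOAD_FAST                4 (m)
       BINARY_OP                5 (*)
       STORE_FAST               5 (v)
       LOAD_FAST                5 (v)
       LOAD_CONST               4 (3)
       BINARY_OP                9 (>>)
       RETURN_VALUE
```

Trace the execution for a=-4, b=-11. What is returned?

LOAD_FAST_LOAD_FAST b,b → push -11,-11. Stack: [-11, -11]
BINARY_OP - → -11 - -11 = 0. Stack: [0]
STORE_FAST u → u=0. Stack: []
LOAD_CONST → push 112. Stack: [112]
STORE_FAST y → y=112. Stack: []
LOAD_FAST_LOAD_FAST a,y → push -4,112. Stack: [-4, 112]
BINARY_OP // → -4 // 112 = -1. Stack: [-1]
LOAD_CONST → push 5. Stack: [-1, 5]
BINARY_OP - → -1 - 5 = -6. Stack: [-6]
STORE_FAST m → m=-6. Stack: []
LOAD_CONST → push 12. Stack: [12]
LOAD_FAST y → push 112. Stack: [12, 112]
BINARY_OP + → 12 + 112 = 124. Stack: [124]
LOAD_FAST m → push -6. Stack: [124, -6]
BINARY_OP * → 124 * -6 = -744. Stack: [-744]
STORE_FAST v → v=-744. Stack: []
LOAD_FAST v → push -744. Stack: [-744]
LOAD_CONST → push 3. Stack: [-744, 3]
BINARY_OP >> → -744 >> 3 = -93. Stack: [-93]
RETURN_VALUE → return -93.

-93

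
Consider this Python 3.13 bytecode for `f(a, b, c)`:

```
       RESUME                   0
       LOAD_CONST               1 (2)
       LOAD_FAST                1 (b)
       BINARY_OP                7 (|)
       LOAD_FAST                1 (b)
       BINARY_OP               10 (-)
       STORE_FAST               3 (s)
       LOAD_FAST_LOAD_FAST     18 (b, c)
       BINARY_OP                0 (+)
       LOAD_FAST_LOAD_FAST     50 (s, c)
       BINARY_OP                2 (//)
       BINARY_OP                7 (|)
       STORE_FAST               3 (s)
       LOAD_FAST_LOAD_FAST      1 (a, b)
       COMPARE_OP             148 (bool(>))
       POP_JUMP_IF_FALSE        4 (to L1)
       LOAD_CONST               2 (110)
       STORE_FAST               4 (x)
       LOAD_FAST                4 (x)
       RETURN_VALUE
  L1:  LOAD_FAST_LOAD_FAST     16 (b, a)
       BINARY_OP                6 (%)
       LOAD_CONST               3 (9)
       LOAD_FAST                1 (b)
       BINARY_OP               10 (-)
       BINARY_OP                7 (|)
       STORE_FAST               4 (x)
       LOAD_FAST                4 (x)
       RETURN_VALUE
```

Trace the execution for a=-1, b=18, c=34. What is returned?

LOAD_CONST → push 2. Stack: [2]
LOAD_FAST b → push 18. Stack: [2, 18]
BINARY_OP | → 2 | 18 = 18. Stack: [18]
LOAD_FAST b → push 18. Stack: [18, 18]
BINARY_OP - → 18 - 18 = 0. Stack: [0]
STORE_FAST s → s=0. Stack: []
LOAD_FAST_LOAD_FAST b,c → push 18,34. Stack: [18, 34]
BINARY_OP + → 18 + 34 = 52. Stack: [52]
LOAD_FAST_LOAD_FAST s,c → push 0,34. Stack: [52, 0, 34]
BINARY_OP // → 0 // 34 = 0. Stack: [52, 0]
BINARY_OP | → 52 | 0 = 52. Stack: [52]
STORE_FAST s → s=52. Stack: []
LOAD_FAST_LOAD_FAST a,b → push -1,18. Stack: [-1, 18]
COMPARE_OP bool(>) → -1 vs 18 = False. Stack: [False]
POP_JUMP_IF_FALSE → pop False; jump. Stack: []
LOAD_FAST_LOAD_FAST b,a → push 18,-1. Stack: [18, -1]
BINARY_OP % → 18 % -1 = 0. Stack: [0]
LOAD_CONST → push 9. Stack: [0, 9]
LOAD_FAST b → push 18. Stack: [0, 9, 18]
BINARY_OP - → 9 - 18 = -9. Stack: [0, -9]
BINARY_OP | → 0 | -9 = -9. Stack: [-9]
STORE_FAST x → x=-9. Stack: []
LOAD_FAST x → push -9. Stack: [-9]
RETURN_VALUE → return -9.

-9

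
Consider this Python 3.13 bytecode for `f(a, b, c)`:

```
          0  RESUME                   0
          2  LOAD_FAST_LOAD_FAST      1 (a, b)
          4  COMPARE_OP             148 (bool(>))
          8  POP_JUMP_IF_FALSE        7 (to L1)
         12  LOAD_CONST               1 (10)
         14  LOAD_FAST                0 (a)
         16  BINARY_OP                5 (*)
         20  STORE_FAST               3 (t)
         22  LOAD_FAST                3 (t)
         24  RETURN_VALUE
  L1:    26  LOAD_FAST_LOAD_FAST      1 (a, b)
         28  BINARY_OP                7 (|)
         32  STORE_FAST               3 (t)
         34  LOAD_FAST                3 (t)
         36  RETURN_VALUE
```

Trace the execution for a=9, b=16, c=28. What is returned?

25

LOAD_FAST_LOAD_FAST a,b → push 9,16. Stack: [9, 16]
COMPARE_OP bool(>) → 9 vs 16 = False. Stack: [False]
POP_JUMP_IF_FALSE → pop False; jump. Stack: []
LOAD_FAST_LOAD_FAST a,b → push 9,16. Stack: [9, 16]
BINARY_OP | → 9 | 16 = 25. Stack: [25]
STORE_FAST t → t=25. Stack: []
LOAD_FAST t → push 25. Stack: [25]
RETURN_VALUE → return 25.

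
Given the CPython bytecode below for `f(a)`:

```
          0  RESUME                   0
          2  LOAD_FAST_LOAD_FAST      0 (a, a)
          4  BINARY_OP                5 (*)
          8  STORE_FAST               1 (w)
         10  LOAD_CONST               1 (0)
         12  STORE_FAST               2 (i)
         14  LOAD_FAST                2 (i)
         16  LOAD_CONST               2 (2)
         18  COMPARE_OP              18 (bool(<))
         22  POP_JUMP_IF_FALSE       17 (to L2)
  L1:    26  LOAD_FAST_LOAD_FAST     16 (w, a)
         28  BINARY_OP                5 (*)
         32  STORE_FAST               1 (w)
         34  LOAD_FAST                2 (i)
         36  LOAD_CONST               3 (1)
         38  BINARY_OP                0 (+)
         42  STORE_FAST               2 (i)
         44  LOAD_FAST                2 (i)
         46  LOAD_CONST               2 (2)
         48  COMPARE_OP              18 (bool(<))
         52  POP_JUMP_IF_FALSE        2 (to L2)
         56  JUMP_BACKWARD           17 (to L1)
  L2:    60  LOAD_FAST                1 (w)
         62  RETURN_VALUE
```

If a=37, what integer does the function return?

LOAD_FAST_LOAD_FAST a,a → push 37,37. Stack: [37, 37]
BINARY_OP * → 37 * 37 = 1369. Stack: [1369]
STORE_FAST w → w=1369. Stack: []
LOAD_CONST → push 0. Stack: [0]
STORE_FAST i → i=0. Stack: []
LOAD_FAST i → push 0. Stack: [0]
LOAD_CONST → push 2. Stack: [0, 2]
COMPARE_OP bool(<) → 0 vs 2 = True. Stack: [True]
POP_JUMP_IF_FALSE → pop True; no jump. Stack: []
LOAD_FAST_LOAD_FAST w,a → push 1369,37. Stack: [1369, 37]
BINARY_OP * → 1369 * 37 = 50653. Stack: [50653]
STORE_FAST w → w=50653. Stack: []
LOAD_FAST i → push 0. Stack: [0]
LOAD_CONST → push 1. Stack: [0, 1]
BINARY_OP + → 0 + 1 = 1. Stack: [1]
STORE_FAST i → i=1. Stack: []
LOAD_FAST i → push 1. Stack: [1]
LOAD_CONST → push 2. Stack: [1, 2]
COMPARE_OP bool(<) → 1 vs 2 = True. Stack: [True]
POP_JUMP_IF_FALSE → pop True; no jump. Stack: []
LOAD_FAST_LOAD_FAST w,a → push 50653,37. Stack: [50653, 37]
BINARY_OP * → 50653 * 37 = 1874161. Stack: [1874161]
STORE_FAST w → w=1874161. Stack: []
LOAD_FAST i → push 1. Stack: [1]
LOAD_CONST → push 1. Stack: [1, 1]
BINARY_OP + → 1 + 1 = 2. Stack: [2]
STORE_FAST i → i=2. Stack: []
LOAD_FAST i → push 2. Stack: [2]
LOAD_CONST → push 2. Stack: [2, 2]
COMPARE_OP bool(<) → 2 vs 2 = False. Stack: [False]
POP_JUMP_IF_FALSE → pop False; jump. Stack: []
LOAD_FAST w → push 1874161. Stack: [1874161]
RETURN_VALUE → return 1874161.

1874161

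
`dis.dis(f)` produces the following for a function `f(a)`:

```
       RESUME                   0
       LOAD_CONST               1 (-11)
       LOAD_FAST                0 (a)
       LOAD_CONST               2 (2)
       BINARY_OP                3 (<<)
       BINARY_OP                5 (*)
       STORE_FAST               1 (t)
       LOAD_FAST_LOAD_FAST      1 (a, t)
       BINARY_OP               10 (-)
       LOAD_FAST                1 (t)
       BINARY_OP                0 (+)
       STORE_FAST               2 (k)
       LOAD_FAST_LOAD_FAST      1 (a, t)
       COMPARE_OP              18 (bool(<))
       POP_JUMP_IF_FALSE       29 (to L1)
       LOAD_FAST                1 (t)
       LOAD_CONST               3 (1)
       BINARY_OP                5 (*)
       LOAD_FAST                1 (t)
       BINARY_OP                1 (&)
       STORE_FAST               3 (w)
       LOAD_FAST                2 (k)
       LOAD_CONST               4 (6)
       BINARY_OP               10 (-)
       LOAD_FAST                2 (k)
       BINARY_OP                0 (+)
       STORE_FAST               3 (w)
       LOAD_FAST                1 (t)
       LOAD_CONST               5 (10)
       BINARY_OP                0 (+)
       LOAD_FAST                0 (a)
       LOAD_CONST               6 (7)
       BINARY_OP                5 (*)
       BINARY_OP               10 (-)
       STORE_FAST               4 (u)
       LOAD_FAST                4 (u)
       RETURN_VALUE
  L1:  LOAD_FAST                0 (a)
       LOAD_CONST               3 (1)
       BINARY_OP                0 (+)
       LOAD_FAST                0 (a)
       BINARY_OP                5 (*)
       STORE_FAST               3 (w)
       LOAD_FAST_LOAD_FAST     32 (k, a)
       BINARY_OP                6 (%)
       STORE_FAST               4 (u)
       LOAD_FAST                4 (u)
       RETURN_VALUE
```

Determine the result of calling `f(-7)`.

LOAD_CONST → push -11. Stack: [-11]
LOAD_FAST a → push -7. Stack: [-11, -7]
LOAD_CONST → push 2. Stack: [-11, -7, 2]
BINARY_OP << → -7 << 2 = -28. Stack: [-11, -28]
BINARY_OP * → -11 * -28 = 308. Stack: [308]
STORE_FAST t → t=308. Stack: []
LOAD_FAST_LOAD_FAST a,t → push -7,308. Stack: [-7, 308]
BINARY_OP - → -7 - 308 = -315. Stack: [-315]
LOAD_FAST t → push 308. Stack: [-315, 308]
BINARY_OP + → -315 + 308 = -7. Stack: [-7]
STORE_FAST k → k=-7. Stack: []
LOAD_FAST_LOAD_FAST a,t → push -7,308. Stack: [-7, 308]
COMPARE_OP bool(<) → -7 vs 308 = True. Stack: [True]
POP_JUMP_IF_FALSE → pop True; no jump. Stack: []
LOAD_FAST t → push 308. Stack: [308]
LOAD_CONST → push 1. Stack: [308, 1]
BINARY_OP * → 308 * 1 = 308. Stack: [308]
LOAD_FAST t → push 308. Stack: [308, 308]
BINARY_OP & → 308 & 308 = 308. Stack: [308]
STORE_FAST w → w=308. Stack: []
LOAD_FAST k → push -7. Stack: [-7]
LOAD_CONST → push 6. Stack: [-7, 6]
BINARY_OP - → -7 - 6 = -13. Stack: [-13]
LOAD_FAST k → push -7. Stack: [-13, -7]
BINARY_OP + → -13 + -7 = -20. Stack: [-20]
STORE_FAST w → w=-20. Stack: []
LOAD_FAST t → push 308. Stack: [308]
LOAD_CONST → push 10. Stack: [308, 10]
BINARY_OP + → 308 + 10 = 318. Stack: [318]
LOAD_FAST a → push -7. Stack: [318, -7]
LOAD_CONST → push 7. Stack: [318, -7, 7]
BINARY_OP * → -7 * 7 = -49. Stack: [318, -49]
BINARY_OP - → 318 - -49 = 367. Stack: [367]
STORE_FAST u → u=367. Stack: []
LOAD_FAST u → push 367. Stack: [367]
RETURN_VALUE → return 367.

367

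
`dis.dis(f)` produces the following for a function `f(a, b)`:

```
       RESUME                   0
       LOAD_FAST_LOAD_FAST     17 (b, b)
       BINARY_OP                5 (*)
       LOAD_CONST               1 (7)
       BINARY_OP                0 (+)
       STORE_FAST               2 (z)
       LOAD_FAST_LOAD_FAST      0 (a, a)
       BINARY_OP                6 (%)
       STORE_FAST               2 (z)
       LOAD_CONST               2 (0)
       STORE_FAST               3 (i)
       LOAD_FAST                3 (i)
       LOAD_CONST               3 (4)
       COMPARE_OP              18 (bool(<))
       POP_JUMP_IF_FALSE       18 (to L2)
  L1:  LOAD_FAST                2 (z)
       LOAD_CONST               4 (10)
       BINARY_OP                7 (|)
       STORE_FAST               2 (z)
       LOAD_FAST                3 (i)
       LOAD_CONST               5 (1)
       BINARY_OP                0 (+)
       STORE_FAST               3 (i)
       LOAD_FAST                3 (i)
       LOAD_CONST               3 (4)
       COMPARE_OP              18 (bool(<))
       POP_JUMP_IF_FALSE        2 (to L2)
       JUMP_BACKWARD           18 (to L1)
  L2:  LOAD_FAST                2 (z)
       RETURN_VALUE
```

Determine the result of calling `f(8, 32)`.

10

LOAD_FAST_LOAD_FAST b,b → push 32,32. Stack: [32, 32]
BINARY_OP * → 32 * 32 = 1024. Stack: [1024]
LOAD_CONST → push 7. Stack: [1024, 7]
BINARY_OP + → 1024 + 7 = 1031. Stack: [1031]
STORE_FAST z → z=1031. Stack: []
LOAD_FAST_LOAD_FAST a,a → push 8,8. Stack: [8, 8]
BINARY_OP % → 8 % 8 = 0. Stack: [0]
STORE_FAST z → z=0. Stack: []
LOAD_CONST → push 0. Stack: [0]
STORE_FAST i → i=0. Stack: []
LOAD_FAST i → push 0. Stack: [0]
LOAD_CONST → push 4. Stack: [0, 4]
COMPARE_OP bool(<) → 0 vs 4 = True. Stack: [True]
POP_JUMP_IF_FALSE → pop True; no jump. Stack: []
LOAD_FAST z → push 0. Stack: [0]
LOAD_CONST → push 10. Stack: [0, 10]
BINARY_OP | → 0 | 10 = 10. Stack: [10]
STORE_FAST z → z=10. Stack: []
LOAD_FAST i → push 0. Stack: [0]
LOAD_CONST → push 1. Stack: [0, 1]
BINARY_OP + → 0 + 1 = 1. Stack: [1]
STORE_FAST i → i=1. Stack: []
LOAD_FAST i → push 1. Stack: [1]
LOAD_CONST → push 4. Stack: [1, 4]
COMPARE_OP bool(<) → 1 vs 4 = True. Stack: [True]
POP_JUMP_IF_FALSE → pop True; no jump. Stack: []
LOAD_FAST z → push 10. Stack: [10]
LOAD_CONST → push 10. Stack: [10, 10]
BINARY_OP | → 10 | 10 = 10. Stack: [10]
STORE_FAST z → z=10. Stack: []
LOAD_FAST i → push 1. Stack: [1]
LOAD_CONST → push 1. Stack: [1, 1]
BINARY_OP + → 1 + 1 = 2. Stack: [2]
STORE_FAST i → i=2. Stack: []
LOAD_FAST i → push 2. Stack: [2]
LOAD_CONST → push 4. Stack: [2, 4]
COMPARE_OP bool(<) → 2 vs 4 = True. Stack: [True]
POP_JUMP_IF_FALSE → pop True; no jump. Stack: []
LOAD_FAST z → push 10. Stack: [10]
LOAD_CONST → push 10. Stack: [10, 10]
BINARY_OP | → 10 | 10 = 10. Stack: [10]
STORE_FAST z → z=10. Stack: []
LOAD_FAST i → push 2. Stack: [2]
LOAD_CONST → push 1. Stack: [2, 1]
BINARY_OP + → 2 + 1 = 3. Stack: [3]
STORE_FAST i → i=3. Stack: []
LOAD_FAST i → push 3. Stack: [3]
LOAD_CONST → push 4. Stack: [3, 4]
COMPARE_OP bool(<) → 3 vs 4 = True. Stack: [True]
POP_JUMP_IF_FALSE → pop True; no jump. Stack: []
LOAD_FAST z → push 10. Stack: [10]
LOAD_CONST → push 10. Stack: [10, 10]
BINARY_OP | → 10 | 10 = 10. Stack: [10]
STORE_FAST z → z=10. Stack: []
LOAD_FAST i → push 3. Stack: [3]
LOAD_CONST → push 1. Stack: [3, 1]
BINARY_OP + → 3 + 1 = 4. Stack: [4]
STORE_FAST i → i=4. Stack: []
LOAD_FAST i → push 4. Stack: [4]
LOAD_CONST → push 4. Stack: [4, 4]
COMPARE_OP bool(<) → 4 vs 4 = False. Stack: [False]
POP_JUMP_IF_FALSE → pop False; jump. Stack: []
LOAD_FAST z → push 10. Stack: [10]
RETURN_VALUE → return 10.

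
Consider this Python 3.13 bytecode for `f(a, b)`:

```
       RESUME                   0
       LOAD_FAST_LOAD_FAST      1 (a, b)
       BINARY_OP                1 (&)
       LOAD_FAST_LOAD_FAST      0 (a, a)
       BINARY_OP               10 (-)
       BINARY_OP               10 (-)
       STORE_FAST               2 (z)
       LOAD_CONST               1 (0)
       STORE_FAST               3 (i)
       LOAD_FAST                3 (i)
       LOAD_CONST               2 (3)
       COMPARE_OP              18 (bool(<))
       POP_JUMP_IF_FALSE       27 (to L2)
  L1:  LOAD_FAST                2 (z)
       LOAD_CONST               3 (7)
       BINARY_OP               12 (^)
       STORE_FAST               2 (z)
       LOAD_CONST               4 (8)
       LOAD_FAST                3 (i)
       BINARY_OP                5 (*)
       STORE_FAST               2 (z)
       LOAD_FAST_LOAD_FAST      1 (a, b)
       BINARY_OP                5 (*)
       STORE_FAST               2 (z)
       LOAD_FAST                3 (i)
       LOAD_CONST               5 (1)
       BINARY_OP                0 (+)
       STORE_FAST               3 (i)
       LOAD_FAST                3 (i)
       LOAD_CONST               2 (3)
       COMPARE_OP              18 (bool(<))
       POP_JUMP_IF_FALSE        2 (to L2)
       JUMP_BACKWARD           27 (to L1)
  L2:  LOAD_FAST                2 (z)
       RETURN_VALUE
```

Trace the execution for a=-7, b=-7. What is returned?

49

LOAD_FAST_LOAD_FAST a,b → push -7,-7
BINARY_OP & → -7 & -7 = -7
LOAD_FAST_LOAD_FAST a,a → push -7,-7
BINARY_OP - → -7 - -7 = 0
BINARY_OP - → -7 - 0 = -7
STORE_FAST z → z=-7
LOAD_CONST → push 0
STORE_FAST i → i=0
LOAD_FAST i → push 0
LOAD_CONST → push 3
COMPARE_OP bool(<) → 0 vs 3 = True
POP_JUMP_IF_FALSE → pop True; no jump
LOAD_FAST z → push -7
LOAD_CONST → push 7
BINARY_OP ^ → -7 ^ 7 = -2
STORE_FAST z → z=-2
LOAD_CONST → push 8
LOAD_FAST i → push 0
BINARY_OP * → 8 * 0 = 0
STORE_FAST z → z=0
LOAD_FAST_LOAD_FAST a,b → push -7,-7
BINARY_OP * → -7 * -7 = 49
STORE_FAST z → z=49
LOAD_FAST i → push 0
LOAD_CONST → push 1
BINARY_OP + → 0 + 1 = 1
STORE_FAST i → i=1
LOAD_FAST i → push 1
LOAD_CONST → push 3
COMPARE_OP bool(<) → 1 vs 3 = True
POP_JUMP_IF_FALSE → pop True; no jump
LOAD_FAST z → push 49
LOAD_CONST → push 7
BINARY_OP ^ → 49 ^ 7 = 54
STORE_FAST z → z=54
LOAD_CONST → push 8
LOAD_FAST i → push 1
BINARY_OP * → 8 * 1 = 8
STORE_FAST z → z=8
LOAD_FAST_LOAD_FAST a,b → push -7,-7
BINARY_OP * → -7 * -7 = 49
STORE_FAST z → z=49
LOAD_FAST i → push 1
LOAD_CONST → push 1
BINARY_OP + → 1 + 1 = 2
STORE_FAST i → i=2
LOAD_FAST i → push 2
LOAD_CONST → push 3
COMPARE_OP bool(<) → 2 vs 3 = True
POP_JUMP_IF_FALSE → pop True; no jump
LOAD_FAST z → push 49
LOAD_CONST → push 7
BINARY_OP ^ → 49 ^ 7 = 54
STORE_FAST z → z=54
LOAD_CONST → push 8
LOAD_FAST i → push 2
BINARY_OP * → 8 * 2 = 16
STORE_FAST z → z=16
LOAD_FAST_LOAD_FAST a,b → push -7,-7
BINARY_OP * → -7 * -7 = 49
STORE_FAST z → z=49
LOAD_FAST i → push 2
LOAD_CONST → push 1
BINARY_OP + → 2 + 1 = 3
STORE_FAST i → i=3
LOAD_FAST i → push 3
LOAD_CONST → push 3
COMPARE_OP bool(<) → 3 vs 3 = False
POP_JUMP_IF_FALSE → pop False; jump
LOAD_FAST z → push 49
RETURN_VALUE → return 49.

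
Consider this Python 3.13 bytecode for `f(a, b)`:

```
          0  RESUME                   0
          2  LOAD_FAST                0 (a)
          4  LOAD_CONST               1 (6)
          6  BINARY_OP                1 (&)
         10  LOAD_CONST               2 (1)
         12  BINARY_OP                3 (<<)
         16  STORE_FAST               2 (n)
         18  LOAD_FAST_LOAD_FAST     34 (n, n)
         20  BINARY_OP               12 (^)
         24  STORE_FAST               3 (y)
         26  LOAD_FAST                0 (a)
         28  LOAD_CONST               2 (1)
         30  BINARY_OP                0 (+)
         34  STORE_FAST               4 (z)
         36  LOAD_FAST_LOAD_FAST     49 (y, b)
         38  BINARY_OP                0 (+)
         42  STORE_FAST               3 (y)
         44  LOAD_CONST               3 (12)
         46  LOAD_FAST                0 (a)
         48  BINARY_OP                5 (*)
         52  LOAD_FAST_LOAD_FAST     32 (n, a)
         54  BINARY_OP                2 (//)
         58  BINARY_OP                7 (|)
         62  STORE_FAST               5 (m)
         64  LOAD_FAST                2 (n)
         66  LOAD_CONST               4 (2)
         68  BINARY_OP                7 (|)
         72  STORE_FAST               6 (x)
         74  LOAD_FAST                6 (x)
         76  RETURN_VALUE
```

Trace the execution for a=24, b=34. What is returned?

LOAD_FAST a → push 24. Stack: [24]
LOAD_CONST → push 6. Stack: [24, 6]
BINARY_OP & → 24 & 6 = 0. Stack: [0]
LOAD_CONST → push 1. Stack: [0, 1]
BINARY_OP << → 0 << 1 = 0. Stack: [0]
STORE_FAST n → n=0. Stack: []
LOAD_FAST_LOAD_FAST n,n → push 0,0. Stack: [0, 0]
BINARY_OP ^ → 0 ^ 0 = 0. Stack: [0]
STORE_FAST y → y=0. Stack: []
LOAD_FAST a → push 24. Stack: [24]
LOAD_CONST → push 1. Stack: [24, 1]
BINARY_OP + → 24 + 1 = 25. Stack: [25]
STORE_FAST z → z=25. Stack: []
LOAD_FAST_LOAD_FAST y,b → push 0,34. Stack: [0, 34]
BINARY_OP + → 0 + 34 = 34. Stack: [34]
STORE_FAST y → y=34. Stack: []
LOAD_CONST → push 12. Stack: [12]
LOAD_FAST a → push 24. Stack: [12, 24]
BINARY_OP * → 12 * 24 = 288. Stack: [288]
LOAD_FAST_LOAD_FAST n,a → push 0,24. Stack: [288, 0, 24]
BINARY_OP // → 0 // 24 = 0. Stack: [288, 0]
BINARY_OP | → 288 | 0 = 288. Stack: [288]
STORE_FAST m → m=288. Stack: []
LOAD_FAST n → push 0. Stack: [0]
LOAD_CONST → push 2. Stack: [0, 2]
BINARY_OP | → 0 | 2 = 2. Stack: [2]
STORE_FAST x → x=2. Stack: []
LOAD_FAST x → push 2. Stack: [2]
RETURN_VALUE → return 2.

2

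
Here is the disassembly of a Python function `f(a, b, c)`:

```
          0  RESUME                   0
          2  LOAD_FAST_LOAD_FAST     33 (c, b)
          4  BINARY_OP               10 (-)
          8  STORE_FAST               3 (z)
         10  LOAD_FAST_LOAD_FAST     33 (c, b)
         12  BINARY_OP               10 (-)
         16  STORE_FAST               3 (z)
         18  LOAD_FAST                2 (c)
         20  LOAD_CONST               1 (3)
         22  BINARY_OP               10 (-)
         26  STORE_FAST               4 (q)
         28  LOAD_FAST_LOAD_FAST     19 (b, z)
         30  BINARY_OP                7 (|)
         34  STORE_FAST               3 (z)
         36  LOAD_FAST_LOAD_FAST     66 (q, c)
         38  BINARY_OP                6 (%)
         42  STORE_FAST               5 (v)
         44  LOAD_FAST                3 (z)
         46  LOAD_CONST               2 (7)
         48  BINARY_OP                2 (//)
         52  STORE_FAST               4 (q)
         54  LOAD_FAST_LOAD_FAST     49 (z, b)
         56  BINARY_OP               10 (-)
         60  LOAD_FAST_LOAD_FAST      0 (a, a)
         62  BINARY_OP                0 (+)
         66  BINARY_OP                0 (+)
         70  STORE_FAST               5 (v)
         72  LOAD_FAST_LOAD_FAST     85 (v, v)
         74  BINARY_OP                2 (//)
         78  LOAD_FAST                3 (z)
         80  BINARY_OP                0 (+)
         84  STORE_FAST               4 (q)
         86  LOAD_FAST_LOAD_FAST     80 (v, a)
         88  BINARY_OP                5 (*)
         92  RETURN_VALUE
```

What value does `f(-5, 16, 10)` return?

160

LOAD_FAST_LOAD_FAST c,b → push 10,16. Stack: [10, 16]
BINARY_OP - → 10 - 16 = -6. Stack: [-6]
STORE_FAST z → z=-6. Stack: []
LOAD_FAST_LOAD_FAST c,b → push 10,16. Stack: [10, 16]
BINARY_OP - → 10 - 16 = -6. Stack: [-6]
STORE_FAST z → z=-6. Stack: []
LOAD_FAST c → push 10. Stack: [10]
LOAD_CONST → push 3. Stack: [10, 3]
BINARY_OP - → 10 - 3 = 7. Stack: [7]
STORE_FAST q → q=7. Stack: []
LOAD_FAST_LOAD_FAST b,z → push 16,-6. Stack: [16, -6]
BINARY_OP | → 16 | -6 = -6. Stack: [-6]
STORE_FAST z → z=-6. Stack: []
LOAD_FAST_LOAD_FAST q,c → push 7,10. Stack: [7, 10]
BINARY_OP % → 7 % 10 = 7. Stack: [7]
STORE_FAST v → v=7. Stack: []
LOAD_FAST z → push -6. Stack: [-6]
LOAD_CONST → push 7. Stack: [-6, 7]
BINARY_OP // → -6 // 7 = -1. Stack: [-1]
STORE_FAST q → q=-1. Stack: []
LOAD_FAST_LOAD_FAST z,b → push -6,16. Stack: [-6, 16]
BINARY_OP - → -6 - 16 = -22. Stack: [-22]
LOAD_FAST_LOAD_FAST a,a → push -5,-5. Stack: [-22, -5, -5]
BINARY_OP + → -5 + -5 = -10. Stack: [-22, -10]
BINARY_OP + → -22 + -10 = -32. Stack: [-32]
STORE_FAST v → v=-32. Stack: []
LOAD_FAST_LOAD_FAST v,v → push -32,-32. Stack: [-32, -32]
BINARY_OP // → -32 // -32 = 1. Stack: [1]
LOAD_FAST z → push -6. Stack: [1, -6]
BINARY_OP + → 1 + -6 = -5. Stack: [-5]
STORE_FAST q → q=-5. Stack: []
LOAD_FAST_LOAD_FAST v,a → push -32,-5. Stack: [-32, -5]
BINARY_OP * → -32 * -5 = 160. Stack: [160]
RETURN_VALUE → return 160.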